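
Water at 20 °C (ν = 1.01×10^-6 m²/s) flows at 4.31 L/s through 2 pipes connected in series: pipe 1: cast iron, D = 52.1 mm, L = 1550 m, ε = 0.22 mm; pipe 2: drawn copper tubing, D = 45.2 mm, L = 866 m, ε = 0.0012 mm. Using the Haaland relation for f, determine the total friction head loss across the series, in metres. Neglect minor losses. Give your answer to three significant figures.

Pipe 1: V = 2.022 m/s, Re = 1.04×10^5, ε/D = 0.00422, f = 0.02984, h_1 = f(L/D)V²/2g = 184.9 m
Pipe 2: V = 2.686 m/s, Re = 1.20×10^5, ε/D = 2.65×10^-5, f = 0.01728, h_2 = f(L/D)V²/2g = 121.7 m
Series → Q common, losses add: H = Σh = 306.6 m

H ≈ 307 m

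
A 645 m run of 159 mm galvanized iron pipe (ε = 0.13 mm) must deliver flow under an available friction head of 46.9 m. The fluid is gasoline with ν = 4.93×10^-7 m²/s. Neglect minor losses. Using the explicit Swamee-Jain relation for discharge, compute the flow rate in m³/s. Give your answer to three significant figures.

Swamee-Jain (Type II): Q = -0.965·√(gD⁵h_f/L)·ln[ε/(3.7D) + √(3.17ν²L/(gD³h_f))]
√(gD⁵h_f/L) = √(9.81·0.159⁵·46.9/645) = 0.008514
ε/(3.7D) = 2.21×10^-4; √(3.17ν²L/(gD³h_f)) = 1.64×10^-5
Q = -0.965·0.008514·ln(2.374×10^-4) = 0.06857 m³/s
Check: V = 3.45 m/s, Re = 1.11×10^6, f = 0.01911, h_f = 47.1 m ≈ 46.9 m ✓

Q ≈ 0.0686 m³/s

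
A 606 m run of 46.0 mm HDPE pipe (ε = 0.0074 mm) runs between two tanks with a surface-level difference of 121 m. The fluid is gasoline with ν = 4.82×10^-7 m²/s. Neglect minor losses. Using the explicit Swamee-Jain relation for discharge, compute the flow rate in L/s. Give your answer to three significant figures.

Q ≈ 5.61 L/s

Swamee-Jain (Type II): Q = -0.965·√(gD⁵h_f/L)·ln[ε/(3.7D) + √(3.17ν²L/(gD³h_f))]
√(gD⁵h_f/L) = √(9.81·0.0460⁵·121/606) = 6.352×10^-4
ε/(3.7D) = 4.35×10^-5; √(3.17ν²L/(gD³h_f)) = 6.22×10^-5
Q = -0.965·6.352×10^-4·ln(1.056×10^-4) = 0.005612 m³/s
Check: V = 3.38 m/s, Re = 3.22×10^5, f = 0.01585, h_f = 121 m ≈ 121 m ✓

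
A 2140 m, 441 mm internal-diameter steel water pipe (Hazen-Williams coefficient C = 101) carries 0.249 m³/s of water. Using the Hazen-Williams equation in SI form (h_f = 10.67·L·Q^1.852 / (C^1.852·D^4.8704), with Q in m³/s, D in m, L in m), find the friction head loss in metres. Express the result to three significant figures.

h_f = 10.67·2140·0.249^1.852 / (101^1.852·0.441^4.8704) = 18.20 m

h_f ≈ 18.2 m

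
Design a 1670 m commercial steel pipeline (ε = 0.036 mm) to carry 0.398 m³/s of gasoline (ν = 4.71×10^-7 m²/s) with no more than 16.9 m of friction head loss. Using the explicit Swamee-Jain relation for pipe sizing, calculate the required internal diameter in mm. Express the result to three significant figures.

Swamee-Jain (Type III): D = 0.66·[ε^1.25·(LQ²/(gh_f))^4.75 + ν·Q^9.4·(L/(gh_f))^5.2]^0.04
LQ²/(gh_f) = 1.596; L/(gh_f) = 10.07
Term 1 = ε^1.25·(…)^4.75 = 2.57×10^-5; Term 2 = ν·Q^9.4·(…)^5.2 = 1.34×10^-5
D = 0.66·(2.57×10^-5 + 1.34×10^-5)^0.04 = 0.4398 m = 440 mm
Check: V = 2.62 m/s, Re = 2.45×10^6, f = 0.01240, h_f = 16.5 m ≈ 16.9 m ✓

D ≈ 440 mm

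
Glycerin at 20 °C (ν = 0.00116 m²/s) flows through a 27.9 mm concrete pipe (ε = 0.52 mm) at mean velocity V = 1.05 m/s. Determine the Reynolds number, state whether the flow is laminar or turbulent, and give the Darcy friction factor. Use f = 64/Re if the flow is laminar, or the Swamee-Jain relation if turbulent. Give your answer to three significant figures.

Re = VD/ν = 1.050·0.0279/0.00116 = 25.3
Re < 2300 → laminar → f = 64/Re = 2.534

Re ≈ 25.3; laminar; f = 64/Re ≈ 2.53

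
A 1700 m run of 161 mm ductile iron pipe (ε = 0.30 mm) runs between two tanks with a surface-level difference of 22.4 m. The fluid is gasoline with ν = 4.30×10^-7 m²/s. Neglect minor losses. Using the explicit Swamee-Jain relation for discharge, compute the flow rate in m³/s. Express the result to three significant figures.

Q ≈ 0.0272 m³/s

Swamee-Jain (Type II): Q = -0.965·√(gD⁵h_f/L)·ln[ε/(3.7D) + √(3.17ν²L/(gD³h_f))]
√(gD⁵h_f/L) = √(9.81·0.161⁵·22.4/1700) = 0.003739
ε/(3.7D) = 5.04×10^-4; √(3.17ν²L/(gD³h_f)) = 3.30×10^-5
Q = -0.965·0.003739·ln(5.366×10^-4) = 0.02717 m³/s
Check: V = 1.33 m/s, Re = 5.00×10^5, f = 0.02349, h_f = 22.5 m ≈ 22.4 m ✓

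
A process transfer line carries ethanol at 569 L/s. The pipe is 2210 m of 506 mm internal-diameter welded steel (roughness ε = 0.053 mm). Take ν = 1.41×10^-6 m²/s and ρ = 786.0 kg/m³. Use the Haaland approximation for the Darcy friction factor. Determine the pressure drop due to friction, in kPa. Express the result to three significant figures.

Δp ≈ 184 kPa

V = 4Q/(πD²) = 4·0.569/(π·0.506²) = 2.830 m/s
Re = VD/ν = 2.830·0.506/1.41×10^-6 = 1.02×10^6 → turbulent
ε/D = 0.053/506 = 1.05×10^-4
Haaland: f = 0.01338
h_f = f(L/D)V²/(2g) = 0.01338·(2210/0.506)·2.830²/(2·9.81) = 23.85 m
Δp = ρg·h_f = 786.0·9.81·23.85 = 183.9 kPa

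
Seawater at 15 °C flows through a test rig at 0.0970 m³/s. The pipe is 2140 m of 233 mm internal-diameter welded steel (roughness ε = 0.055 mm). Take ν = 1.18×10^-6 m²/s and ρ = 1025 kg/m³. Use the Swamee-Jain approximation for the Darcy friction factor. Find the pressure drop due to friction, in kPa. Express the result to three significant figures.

V = 4Q/(πD²) = 4·0.0970/(π·0.233²) = 2.275 m/s
Re = VD/ν = 2.275·0.233/1.18×10^-6 = 4.49×10^5 → turbulent
ε/D = 0.055/233 = 2.36×10^-4
Swamee-Jain: f = 0.01598
h_f = f(L/D)V²/(2g) = 0.01598·(2140/0.233)·2.275²/(2·9.81) = 38.71 m
Δp = ρg·h_f = 1025·9.81·38.71 = 389.2 kPa

Δp ≈ 389 kPa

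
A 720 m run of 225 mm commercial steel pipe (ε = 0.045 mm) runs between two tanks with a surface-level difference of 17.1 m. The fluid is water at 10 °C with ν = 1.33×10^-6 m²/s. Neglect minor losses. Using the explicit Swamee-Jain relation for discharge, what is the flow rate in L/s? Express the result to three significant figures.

Swamee-Jain (Type II): Q = -0.965·√(gD⁵h_f/L)·ln[ε/(3.7D) + √(3.17ν²L/(gD³h_f))]
√(gD⁵h_f/L) = √(9.81·0.225⁵·17.1/720) = 0.01159
ε/(3.7D) = 5.41×10^-5; √(3.17ν²L/(gD³h_f)) = 4.60×10^-5
Q = -0.965·0.01159·ln(1.000×10^-4) = 0.1030 m³/s
Check: V = 2.59 m/s, Re = 4.38×10^5, f = 0.01569, h_f = 17.2 m ≈ 17.1 m ✓

Q ≈ 103 L/s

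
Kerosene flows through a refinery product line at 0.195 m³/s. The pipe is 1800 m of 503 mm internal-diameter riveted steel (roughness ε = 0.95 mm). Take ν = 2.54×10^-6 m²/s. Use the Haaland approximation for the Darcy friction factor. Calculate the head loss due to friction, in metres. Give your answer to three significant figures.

h_f ≈ 4.21 m

V = 4Q/(πD²) = 4·0.195/(π·0.503²) = 0.9813 m/s
Re = VD/ν = 0.9813·0.503/2.54×10^-6 = 1.94×10^5 → turbulent
ε/D = 0.95/503 = 0.00189
Haaland: f = 0.02395
h_f = f(L/D)V²/(2g) = 0.02395·(1800/0.503)·0.9813²/(2·9.81) = 4.207 m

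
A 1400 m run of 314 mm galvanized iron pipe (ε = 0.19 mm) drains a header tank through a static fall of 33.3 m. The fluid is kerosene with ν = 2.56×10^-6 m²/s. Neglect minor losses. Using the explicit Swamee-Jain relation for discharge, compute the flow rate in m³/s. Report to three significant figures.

Swamee-Jain (Type II): Q = -0.965·√(gD⁵h_f/L)·ln[ε/(3.7D) + √(3.17ν²L/(gD³h_f))]
√(gD⁵h_f/L) = √(9.81·0.314⁵·33.3/1400) = 0.02669
ε/(3.7D) = 1.64×10^-4; √(3.17ν²L/(gD³h_f)) = 5.36×10^-5
Q = -0.965·0.02669·ln(2.172×10^-4) = 0.2172 m³/s
Check: V = 2.81 m/s, Re = 3.44×10^5, f = 0.01875, h_f = 33.5 m ≈ 33.3 m ✓

Q ≈ 0.217 m³/s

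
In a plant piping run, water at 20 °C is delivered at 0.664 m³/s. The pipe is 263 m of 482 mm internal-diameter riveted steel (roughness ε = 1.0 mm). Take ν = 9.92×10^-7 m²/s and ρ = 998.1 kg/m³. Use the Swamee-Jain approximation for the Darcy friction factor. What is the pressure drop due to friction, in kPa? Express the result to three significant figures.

V = 4Q/(πD²) = 4·0.664/(π·0.482²) = 3.639 m/s
Re = VD/ν = 3.639·0.482/9.92×10^-7 = 1.77×10^6 → turbulent
ε/D = 1.0/482 = 0.00207
Swamee-Jain: f = 0.02380
h_f = f(L/D)V²/(2g) = 0.02380·(263/0.482)·3.639²/(2·9.81) = 8.766 m
Δp = ρg·h_f = 998.1·9.81·8.766 = 85.83 kPa

Δp ≈ 85.8 kPa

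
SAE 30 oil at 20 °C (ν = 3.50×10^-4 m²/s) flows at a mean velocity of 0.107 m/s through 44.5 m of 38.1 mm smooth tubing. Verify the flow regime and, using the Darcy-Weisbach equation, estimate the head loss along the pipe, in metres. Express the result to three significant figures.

h_f ≈ 3.74 m

Re = VD/ν = 0.107·0.03810/3.50×10^-4 = 11.6 → laminar (Re < 2300)
f = 64/Re = 5.495
h_f = f(L/D)V²/(2g) = 5.495·(44.5/0.03810)·0.107²/(2·9.81) = 3.745 m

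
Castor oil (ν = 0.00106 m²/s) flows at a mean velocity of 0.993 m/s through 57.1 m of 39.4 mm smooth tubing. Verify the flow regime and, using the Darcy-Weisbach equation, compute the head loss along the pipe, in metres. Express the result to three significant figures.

h_f ≈ 126 m

Re = VD/ν = 0.993·0.03940/0.00106 = 36.9 → laminar (Re < 2300)
f = 64/Re = 1.734
h_f = f(L/D)V²/(2g) = 1.734·(57.1/0.03940)·0.993²/(2·9.81) = 126.3 m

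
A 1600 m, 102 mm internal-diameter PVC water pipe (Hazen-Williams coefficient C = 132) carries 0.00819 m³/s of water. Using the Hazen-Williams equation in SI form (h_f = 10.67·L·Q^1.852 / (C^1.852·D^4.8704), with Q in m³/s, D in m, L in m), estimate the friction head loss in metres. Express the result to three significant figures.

h_f = 10.67·1600·0.00819^1.852 / (132^1.852·0.102^4.8704) = 18.57 m

h_f ≈ 18.6 m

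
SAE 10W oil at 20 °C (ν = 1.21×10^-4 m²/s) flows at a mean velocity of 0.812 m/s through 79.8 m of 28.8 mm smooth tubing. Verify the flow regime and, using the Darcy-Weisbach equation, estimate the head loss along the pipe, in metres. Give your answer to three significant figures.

Re = VD/ν = 0.812·0.02880/1.21×10^-4 = 193 → laminar (Re < 2300)
f = 64/Re = 0.3311
h_f = f(L/D)V²/(2g) = 0.3311·(79.8/0.02880)·0.812²/(2·9.81) = 30.83 m

h_f ≈ 30.8 m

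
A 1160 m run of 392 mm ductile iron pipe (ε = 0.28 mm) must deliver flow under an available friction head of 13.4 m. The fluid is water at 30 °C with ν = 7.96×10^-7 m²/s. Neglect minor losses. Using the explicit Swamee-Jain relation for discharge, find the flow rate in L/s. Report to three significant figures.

Q ≈ 265 L/s

Swamee-Jain (Type II): Q = -0.965·√(gD⁵h_f/L)·ln[ε/(3.7D) + √(3.17ν²L/(gD³h_f))]
√(gD⁵h_f/L) = √(9.81·0.392⁵·13.4/1160) = 0.03239
ε/(3.7D) = 1.93×10^-4; √(3.17ν²L/(gD³h_f)) = 1.72×10^-5
Q = -0.965·0.03239·ln(2.102×10^-4) = 0.2646 m³/s
Check: V = 2.19 m/s, Re = 1.08×10^6, f = 0.01857, h_f = 13.5 m ≈ 13.4 m ✓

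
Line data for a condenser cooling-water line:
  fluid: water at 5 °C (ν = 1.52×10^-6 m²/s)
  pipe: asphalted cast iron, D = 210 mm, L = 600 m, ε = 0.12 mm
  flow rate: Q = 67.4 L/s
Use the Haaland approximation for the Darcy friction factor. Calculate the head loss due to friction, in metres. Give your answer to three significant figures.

h_f ≈ 10.3 m

V = 4Q/(πD²) = 4·0.0674/(π·0.210²) = 1.946 m/s
Re = VD/ν = 1.946·0.210/1.52×10^-6 = 2.69×10^5 → turbulent
ε/D = 0.12/210 = 5.71×10^-4
Haaland: f = 0.01860
h_f = f(L/D)V²/(2g) = 0.01860·(600/0.210)·1.946²/(2·9.81) = 10.26 m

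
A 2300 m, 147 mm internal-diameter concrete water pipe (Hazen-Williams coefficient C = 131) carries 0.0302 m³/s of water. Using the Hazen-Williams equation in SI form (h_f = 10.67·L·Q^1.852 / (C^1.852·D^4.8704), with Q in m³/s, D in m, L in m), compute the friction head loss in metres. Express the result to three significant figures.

h_f ≈ 51.2 m

h_f = 10.67·2300·0.0302^1.852 / (131^1.852·0.147^4.8704) = 51.19 m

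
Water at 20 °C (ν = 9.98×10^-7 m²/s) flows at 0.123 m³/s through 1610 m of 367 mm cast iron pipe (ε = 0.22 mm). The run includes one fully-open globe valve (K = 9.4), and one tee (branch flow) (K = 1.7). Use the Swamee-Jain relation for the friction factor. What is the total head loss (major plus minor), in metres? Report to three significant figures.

V = 4Q/(πD²) = 1.163 m/s; V²/2g = 0.06891 m
Re = 4.28×10^5, ε/D = 5.99×10^-4 → f = 0.01851 (Swamee-Jain)
Major: h_f = f(L/D)·V²/2g = 0.01851·4387·0.06891 = 5.594 m
Minor: ΣK = 11.1; h_m = ΣK·V²/2g = 0.7649 m
Total H_L = 5.594 + 0.7649 = 6.359 m

H_L ≈ 6.36 m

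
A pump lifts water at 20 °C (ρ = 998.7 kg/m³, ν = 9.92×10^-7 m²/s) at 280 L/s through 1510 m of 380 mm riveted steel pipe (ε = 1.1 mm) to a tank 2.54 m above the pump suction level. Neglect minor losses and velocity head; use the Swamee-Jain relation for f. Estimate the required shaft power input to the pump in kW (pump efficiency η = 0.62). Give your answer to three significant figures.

P_shaft ≈ 154 kW

V = 4Q/(πD²) = 2.469 m/s; Re = 9.46×10^5; ε/D = 0.00289; f = 0.02612
h_f = f(L/D)V²/2g = 32.25 m
Total head H = z + h_f = 2.54 + 32.25 = 34.79 m
P_hyd = ρgQH = 998.7·9.81·0.280·34.79 = 95.44 kW
P_shaft = P_hyd/η = 95.44/0.62 = 153.9 kW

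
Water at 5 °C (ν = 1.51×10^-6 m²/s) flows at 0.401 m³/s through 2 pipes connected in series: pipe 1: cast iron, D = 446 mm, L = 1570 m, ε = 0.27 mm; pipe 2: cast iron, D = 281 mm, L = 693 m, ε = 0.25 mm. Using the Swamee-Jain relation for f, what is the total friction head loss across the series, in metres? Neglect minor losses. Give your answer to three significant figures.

H ≈ 124 m

Pipe 1: V = 2.567 m/s, Re = 7.58×10^5, ε/D = 6.05×10^-4, f = 0.01812, h_1 = f(L/D)V²/2g = 21.42 m
Pipe 2: V = 6.466 m/s, Re = 1.20×10^6, ε/D = 8.90×10^-4, f = 0.01945, h_2 = f(L/D)V²/2g = 102.2 m
Series → Q common, losses add: H = Σh = 123.6 m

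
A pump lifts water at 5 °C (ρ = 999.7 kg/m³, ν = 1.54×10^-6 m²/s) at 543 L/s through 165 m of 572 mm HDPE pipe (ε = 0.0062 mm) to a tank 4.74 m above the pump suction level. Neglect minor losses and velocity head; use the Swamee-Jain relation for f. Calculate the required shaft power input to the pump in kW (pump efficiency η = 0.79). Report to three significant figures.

P_shaft ≈ 37.4 kW

V = 4Q/(πD²) = 2.113 m/s; Re = 7.85×10^5; ε/D = 1.08×10^-5; f = 0.01232
h_f = f(L/D)V²/2g = 0.8091 m
Total head H = z + h_f = 4.74 + 0.8091 = 5.549 m
P_hyd = ρgQH = 999.7·9.81·0.543·5.549 = 29.55 kW
P_shaft = P_hyd/η = 29.55/0.79 = 37.41 kW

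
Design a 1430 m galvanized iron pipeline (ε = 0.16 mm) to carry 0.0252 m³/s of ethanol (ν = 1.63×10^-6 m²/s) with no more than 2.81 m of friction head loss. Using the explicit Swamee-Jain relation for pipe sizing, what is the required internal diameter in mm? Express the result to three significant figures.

D ≈ 228 mm

Swamee-Jain (Type III): D = 0.66·[ε^1.25·(LQ²/(gh_f))^4.75 + ν·Q^9.4·(L/(gh_f))^5.2]^0.04
LQ²/(gh_f) = 0.03294; L/(gh_f) = 51.88
Term 1 = ε^1.25·(…)^4.75 = 1.64×10^-12; Term 2 = ν·Q^9.4·(…)^5.2 = 1.27×10^-12
D = 0.66·(1.64×10^-12 + 1.27×10^-12)^0.04 = 0.2281 m = 228 mm
Check: V = 0.617 m/s, Re = 8.63×10^4, f = 0.02161, h_f = 2.63 m ≈ 2.81 m ✓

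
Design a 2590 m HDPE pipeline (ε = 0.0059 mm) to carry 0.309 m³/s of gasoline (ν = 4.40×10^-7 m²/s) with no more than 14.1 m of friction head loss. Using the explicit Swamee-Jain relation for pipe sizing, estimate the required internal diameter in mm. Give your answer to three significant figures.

Swamee-Jain (Type III): D = 0.66·[ε^1.25·(LQ²/(gh_f))^4.75 + ν·Q^9.4·(L/(gh_f))^5.2]^0.04
LQ²/(gh_f) = 1.788; L/(gh_f) = 18.72
Term 1 = ε^1.25·(…)^4.75 = 4.59×10^-6; Term 2 = ν·Q^9.4·(…)^5.2 = 2.92×10^-5
D = 0.66·(4.59×10^-6 + 2.92×10^-5)^0.04 = 0.4372 m = 437 mm
Check: V = 2.06 m/s, Re = 2.05×10^6, f = 0.01083, h_f = 13.8 m ≈ 14.1 m ✓

D ≈ 437 mm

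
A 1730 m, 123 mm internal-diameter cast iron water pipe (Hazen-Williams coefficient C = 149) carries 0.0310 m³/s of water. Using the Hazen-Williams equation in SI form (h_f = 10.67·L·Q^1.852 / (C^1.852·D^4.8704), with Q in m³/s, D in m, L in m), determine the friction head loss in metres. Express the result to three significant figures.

h_f ≈ 75.9 m

h_f = 10.67·1730·0.0310^1.852 / (149^1.852·0.123^4.8704) = 75.86 m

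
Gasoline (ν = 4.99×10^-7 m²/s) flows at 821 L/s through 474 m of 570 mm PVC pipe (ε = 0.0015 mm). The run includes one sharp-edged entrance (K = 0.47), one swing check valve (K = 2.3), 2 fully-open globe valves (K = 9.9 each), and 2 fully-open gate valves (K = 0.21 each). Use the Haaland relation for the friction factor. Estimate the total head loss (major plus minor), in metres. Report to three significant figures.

H_L ≈ 16.3 m

V = 4Q/(πD²) = 3.217 m/s; V²/2g = 0.5276 m
Re = 3.68×10^6, ε/D = 2.63×10^-6 → f = 0.009523 (Haaland)
Major: h_f = f(L/D)·V²/2g = 0.009523·831.6·0.5276 = 4.178 m
Minor: ΣK = 23.0; h_m = ΣK·V²/2g = 12.13 m
Total H_L = 4.178 + 12.13 = 16.31 m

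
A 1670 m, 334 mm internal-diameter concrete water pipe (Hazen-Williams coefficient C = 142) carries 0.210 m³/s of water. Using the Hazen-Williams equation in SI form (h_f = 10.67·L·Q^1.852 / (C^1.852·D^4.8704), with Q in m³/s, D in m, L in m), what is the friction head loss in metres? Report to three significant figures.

h_f = 10.67·1670·0.210^1.852 / (142^1.852·0.334^4.8704) = 21.34 m

h_f ≈ 21.3 m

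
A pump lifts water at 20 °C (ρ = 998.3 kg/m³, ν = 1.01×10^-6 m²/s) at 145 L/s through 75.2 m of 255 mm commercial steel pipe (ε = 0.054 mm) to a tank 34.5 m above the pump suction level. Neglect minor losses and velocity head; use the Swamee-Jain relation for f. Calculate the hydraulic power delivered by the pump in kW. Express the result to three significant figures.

P_hyd ≈ 51.6 kW

V = 4Q/(πD²) = 2.839 m/s; Re = 7.17×10^5; ε/D = 2.12×10^-4; f = 0.01520
h_f = f(L/D)V²/2g = 1.842 m
Total head H = z + h_f = 34.5 + 1.842 = 36.34 m
P_hyd = ρgQH = 998.3·9.81·0.145·36.34 = 51.61 kW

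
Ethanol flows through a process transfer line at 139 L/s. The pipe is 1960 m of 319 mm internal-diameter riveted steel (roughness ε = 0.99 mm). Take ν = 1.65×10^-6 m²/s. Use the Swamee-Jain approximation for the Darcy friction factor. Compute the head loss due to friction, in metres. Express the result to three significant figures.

h_f ≈ 25.5 m

V = 4Q/(πD²) = 4·0.139/(π·0.319²) = 1.739 m/s
Re = VD/ν = 1.739·0.319/1.65×10^-6 = 3.36×10^5 → turbulent
ε/D = 0.99/319 = 0.00310
Swamee-Jain: f = 0.02695
h_f = f(L/D)V²/(2g) = 0.02695·(1960/0.319)·1.739²/(2·9.81) = 25.52 m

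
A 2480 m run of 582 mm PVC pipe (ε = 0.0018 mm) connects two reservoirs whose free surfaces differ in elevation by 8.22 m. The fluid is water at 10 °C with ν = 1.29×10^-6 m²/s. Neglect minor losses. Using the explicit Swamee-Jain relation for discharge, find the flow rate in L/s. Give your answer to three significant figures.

Swamee-Jain (Type II): Q = -0.965·√(gD⁵h_f/L)·ln[ε/(3.7D) + √(3.17ν²L/(gD³h_f))]
√(gD⁵h_f/L) = √(9.81·0.582⁵·8.22/2480) = 0.04660
ε/(3.7D) = 8.36×10^-7; √(3.17ν²L/(gD³h_f)) = 2.87×10^-5
Q = -0.965·0.04660·ln(2.952×10^-5) = 0.4690 m³/s
Check: V = 1.76 m/s, Re = 7.95×10^5, f = 0.01214, h_f = 8.19 m ≈ 8.22 m ✓

Q ≈ 469 L/s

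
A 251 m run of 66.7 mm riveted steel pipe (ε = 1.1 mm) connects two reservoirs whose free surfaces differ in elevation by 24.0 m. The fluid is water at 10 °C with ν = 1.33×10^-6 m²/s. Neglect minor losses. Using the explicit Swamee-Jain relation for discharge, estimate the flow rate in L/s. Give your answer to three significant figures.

Q ≈ 5.78 L/s

Swamee-Jain (Type II): Q = -0.965·√(gD⁵h_f/L)·ln[ε/(3.7D) + √(3.17ν²L/(gD³h_f))]
√(gD⁵h_f/L) = √(9.81·0.0667⁵·24.0/251) = 0.001113
ε/(3.7D) = 0.00446; √(3.17ν²L/(gD³h_f)) = 1.42×10^-4
Q = -0.965·0.001113·ln(0.004599) = 0.005779 m³/s
Check: V = 1.65 m/s, Re = 8.29×10^4, f = 0.04603, h_f = 24.2 m ≈ 24.0 m ✓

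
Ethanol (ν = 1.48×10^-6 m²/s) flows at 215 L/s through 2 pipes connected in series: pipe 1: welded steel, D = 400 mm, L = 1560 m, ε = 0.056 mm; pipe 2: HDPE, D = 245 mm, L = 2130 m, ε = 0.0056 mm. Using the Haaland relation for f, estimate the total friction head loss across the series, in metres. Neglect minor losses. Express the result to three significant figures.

Pipe 1: V = 1.711 m/s, Re = 4.62×10^5, ε/D = 1.40×10^-4, f = 0.01481, h_1 = f(L/D)V²/2g = 8.620 m
Pipe 2: V = 4.561 m/s, Re = 7.55×10^5, ε/D = 2.29×10^-5, f = 0.01251, h_2 = f(L/D)V²/2g = 115.3 m
Series → Q common, losses add: H = Σh = 123.9 m

H ≈ 124 m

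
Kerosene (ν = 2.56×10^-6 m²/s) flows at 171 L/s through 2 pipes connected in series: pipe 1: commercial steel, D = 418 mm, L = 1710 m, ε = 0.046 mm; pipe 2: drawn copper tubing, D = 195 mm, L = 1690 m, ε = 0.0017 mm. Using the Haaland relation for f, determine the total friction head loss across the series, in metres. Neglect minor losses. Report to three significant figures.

Pipe 1: V = 1.246 m/s, Re = 2.03×10^5, ε/D = 1.10×10^-4, f = 0.01621, h_1 = f(L/D)V²/2g = 5.250 m
Pipe 2: V = 5.726 m/s, Re = 4.36×10^5, ε/D = 8.72×10^-6, f = 0.01348, h_2 = f(L/D)V²/2g = 195.2 m
Series → Q common, losses add: H = Σh = 200.4 m

H ≈ 200 m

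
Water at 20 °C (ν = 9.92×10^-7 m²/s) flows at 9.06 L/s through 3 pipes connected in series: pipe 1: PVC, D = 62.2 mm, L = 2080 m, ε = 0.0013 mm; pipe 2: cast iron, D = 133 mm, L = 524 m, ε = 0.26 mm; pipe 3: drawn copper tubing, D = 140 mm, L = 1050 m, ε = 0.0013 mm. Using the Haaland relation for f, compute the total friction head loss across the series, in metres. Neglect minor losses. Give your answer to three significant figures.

H ≈ 244 m

Pipe 1: V = 2.982 m/s, Re = 1.87×10^5, ε/D = 2.09×10^-5, f = 0.01583, h_1 = f(L/D)V²/2g = 239.9 m
Pipe 2: V = 0.6521 m/s, Re = 8.74×10^4, ε/D = 0.00195, f = 0.02506, h_2 = f(L/D)V²/2g = 2.140 m
Pipe 3: V = 0.5885 m/s, Re = 8.31×10^4, ε/D = 9.29×10^-6, f = 0.01856, h_3 = f(L/D)V²/2g = 2.458 m
Series → Q common, losses add: H = Σh = 244.5 m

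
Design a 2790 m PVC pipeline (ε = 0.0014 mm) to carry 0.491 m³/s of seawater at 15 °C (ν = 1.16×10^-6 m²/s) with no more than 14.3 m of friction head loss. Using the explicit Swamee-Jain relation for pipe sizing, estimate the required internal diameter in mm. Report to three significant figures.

Swamee-Jain (Type III): D = 0.66·[ε^1.25·(LQ²/(gh_f))^4.75 + ν·Q^9.4·(L/(gh_f))^5.2]^0.04
LQ²/(gh_f) = 4.795; L/(gh_f) = 19.89
Term 1 = ε^1.25·(…)^4.75 = 8.25×10^-5; Term 2 = ν·Q^9.4·(…)^5.2 = 0.00819
D = 0.66·(8.25×10^-5 + 0.00819)^0.04 = 0.5448 m = 545 mm
Check: V = 2.11 m/s, Re = 9.89×10^5, f = 0.01169, h_f = 13.5 m ≈ 14.3 m ✓

D ≈ 545 mm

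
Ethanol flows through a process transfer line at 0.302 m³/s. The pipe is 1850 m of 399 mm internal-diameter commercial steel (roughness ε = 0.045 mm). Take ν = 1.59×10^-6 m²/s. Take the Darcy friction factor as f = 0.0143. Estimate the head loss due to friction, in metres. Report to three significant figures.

V = 4Q/(πD²) = 4·0.302/(π·0.399²) = 2.415 m/s
h_f = f(L/D)V²/(2g) = 0.01430·(1850/0.399)·2.415²/(2·9.81) = 19.71 m

h_f ≈ 19.7 m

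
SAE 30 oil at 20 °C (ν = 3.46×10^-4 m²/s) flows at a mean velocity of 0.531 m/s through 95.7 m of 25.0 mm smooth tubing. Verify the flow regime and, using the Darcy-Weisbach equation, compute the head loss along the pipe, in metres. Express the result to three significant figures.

Re = VD/ν = 0.531·0.02500/3.46×10^-4 = 38.4 → laminar (Re < 2300)
f = 64/Re = 1.668
h_f = f(L/D)V²/(2g) = 1.668·(95.7/0.02500)·0.531²/(2·9.81) = 91.77 m

h_f ≈ 91.8 m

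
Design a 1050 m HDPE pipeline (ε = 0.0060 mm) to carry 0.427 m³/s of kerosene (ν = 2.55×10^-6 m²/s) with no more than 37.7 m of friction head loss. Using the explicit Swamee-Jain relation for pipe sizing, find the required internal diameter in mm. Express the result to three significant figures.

D ≈ 357 mm

Swamee-Jain (Type III): D = 0.66·[ε^1.25·(LQ²/(gh_f))^4.75 + ν·Q^9.4·(L/(gh_f))^5.2]^0.04
LQ²/(gh_f) = 0.5176; L/(gh_f) = 2.839
Term 1 = ε^1.25·(…)^4.75 = 1.30×10^-8; Term 2 = ν·Q^9.4·(…)^5.2 = 1.95×10^-7
D = 0.66·(1.30×10^-8 + 1.95×10^-7)^0.04 = 0.3566 m = 357 mm
Check: V = 4.27 m/s, Re = 5.98×10^5, f = 0.01298, h_f = 35.6 m ≈ 37.7 m ✓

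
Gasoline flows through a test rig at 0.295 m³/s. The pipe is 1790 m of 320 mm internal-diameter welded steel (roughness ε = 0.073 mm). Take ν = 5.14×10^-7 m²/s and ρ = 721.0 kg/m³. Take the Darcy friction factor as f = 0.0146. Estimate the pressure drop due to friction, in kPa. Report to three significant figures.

V = 4Q/(πD²) = 4·0.295/(π·0.320²) = 3.668 m/s
h_f = f(L/D)V²/(2g) = 0.01460·(1790/0.320)·3.668²/(2·9.81) = 56.00 m
Δp = ρg·h_f = 721.0·9.81·56.00 = 396.1 kPa

Δp ≈ 396 kPa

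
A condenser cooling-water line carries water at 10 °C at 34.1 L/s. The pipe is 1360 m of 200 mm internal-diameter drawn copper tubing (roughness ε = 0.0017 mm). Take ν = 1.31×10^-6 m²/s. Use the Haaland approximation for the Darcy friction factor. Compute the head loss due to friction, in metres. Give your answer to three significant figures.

V = 4Q/(πD²) = 4·0.0341/(π·0.200²) = 1.085 m/s
Re = VD/ν = 1.085·0.200/1.31×10^-6 = 1.66×10^5 → turbulent
ε/D = 0.0017/200 = 8.50×10^-6
Haaland: f = 0.01613
h_f = f(L/D)V²/(2g) = 0.01613·(1360/0.200)·1.085²/(2·9.81) = 6.585 m

h_f ≈ 6.59 m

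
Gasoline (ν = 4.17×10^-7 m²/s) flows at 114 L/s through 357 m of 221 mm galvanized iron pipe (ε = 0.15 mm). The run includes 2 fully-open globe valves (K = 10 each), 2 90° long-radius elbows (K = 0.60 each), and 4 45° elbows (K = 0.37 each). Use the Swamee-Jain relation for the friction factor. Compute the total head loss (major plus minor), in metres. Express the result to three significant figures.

H_L ≈ 23.5 m

V = 4Q/(πD²) = 2.972 m/s; V²/2g = 0.4502 m
Re = 1.58×10^6, ε/D = 6.79×10^-4 → f = 0.01824 (Swamee-Jain)
Major: h_f = f(L/D)·V²/2g = 0.01824·1615·0.4502 = 13.27 m
Minor: ΣK = 22.7; h_m = ΣK·V²/2g = 10.21 m
Total H_L = 13.27 + 10.21 = 23.47 m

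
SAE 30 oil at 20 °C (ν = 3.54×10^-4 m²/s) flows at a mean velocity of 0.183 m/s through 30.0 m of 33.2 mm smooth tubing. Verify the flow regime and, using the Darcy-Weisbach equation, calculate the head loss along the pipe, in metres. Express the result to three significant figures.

h_f ≈ 5.75 m

Re = VD/ν = 0.183·0.03320/3.54×10^-4 = 17.2 → laminar (Re < 2300)
f = 64/Re = 3.729
h_f = f(L/D)V²/(2g) = 3.729·(30.0/0.03320)·0.183²/(2·9.81) = 5.751 m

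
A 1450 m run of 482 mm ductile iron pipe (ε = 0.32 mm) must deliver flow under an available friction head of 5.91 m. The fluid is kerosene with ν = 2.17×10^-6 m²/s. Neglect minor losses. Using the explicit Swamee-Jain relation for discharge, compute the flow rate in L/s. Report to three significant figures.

Swamee-Jain (Type II): Q = -0.965·√(gD⁵h_f/L)·ln[ε/(3.7D) + √(3.17ν²L/(gD³h_f))]
√(gD⁵h_f/L) = √(9.81·0.482⁵·5.91/1450) = 0.03225
ε/(3.7D) = 1.79×10^-4; √(3.17ν²L/(gD³h_f)) = 5.77×10^-5
Q = -0.965·0.03225·ln(2.372×10^-4) = 0.2598 m³/s
Check: V = 1.42 m/s, Re = 3.16×10^5, f = 0.01915, h_f = 5.95 m ≈ 5.91 m ✓

Q ≈ 260 L/s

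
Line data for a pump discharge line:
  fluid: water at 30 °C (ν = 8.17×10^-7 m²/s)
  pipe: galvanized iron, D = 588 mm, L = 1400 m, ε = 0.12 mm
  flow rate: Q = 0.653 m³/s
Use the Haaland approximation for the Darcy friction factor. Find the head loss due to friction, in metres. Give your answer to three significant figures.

h_f ≈ 10.0 m

V = 4Q/(πD²) = 4·0.653/(π·0.588²) = 2.405 m/s
Re = VD/ν = 2.405·0.588/8.17×10^-7 = 1.73×10^6 → turbulent
ε/D = 0.12/588 = 2.04×10^-4
Haaland: f = 0.01432
h_f = f(L/D)V²/(2g) = 0.01432·(1400/0.588)·2.405²/(2·9.81) = 10.05 m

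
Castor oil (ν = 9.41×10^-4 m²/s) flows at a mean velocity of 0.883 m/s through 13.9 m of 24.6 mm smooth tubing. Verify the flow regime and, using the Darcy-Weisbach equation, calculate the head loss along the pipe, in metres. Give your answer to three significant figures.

h_f ≈ 62.3 m

Re = VD/ν = 0.883·0.02460/9.41×10^-4 = 23.1 → laminar (Re < 2300)
f = 64/Re = 2.773
h_f = f(L/D)V²/(2g) = 2.773·(13.9/0.02460)·0.883²/(2·9.81) = 62.26 m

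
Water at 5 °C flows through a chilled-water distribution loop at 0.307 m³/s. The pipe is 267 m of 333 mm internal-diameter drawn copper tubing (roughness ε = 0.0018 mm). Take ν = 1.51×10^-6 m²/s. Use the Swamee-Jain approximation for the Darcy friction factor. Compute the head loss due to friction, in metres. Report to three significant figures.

h_f ≈ 6.21 m

V = 4Q/(πD²) = 4·0.307/(π·0.333²) = 3.525 m/s
Re = VD/ν = 3.525·0.333/1.51×10^-6 = 7.77×10^5 → turbulent
ε/D = 0.0018/333 = 5.41×10^-6
Swamee-Jain: f = 0.01223
h_f = f(L/D)V²/(2g) = 0.01223·(267/0.333)·3.525²/(2·9.81) = 6.211 m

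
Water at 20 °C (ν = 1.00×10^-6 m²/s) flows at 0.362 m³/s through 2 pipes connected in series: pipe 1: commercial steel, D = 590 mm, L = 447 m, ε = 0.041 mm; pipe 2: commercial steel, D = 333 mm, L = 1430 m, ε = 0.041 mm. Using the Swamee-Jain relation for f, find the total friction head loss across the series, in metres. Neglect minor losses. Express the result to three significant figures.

H ≈ 52.1 m

Pipe 1: V = 1.324 m/s, Re = 7.81×10^5, ε/D = 6.95×10^-5, f = 0.01337, h_1 = f(L/D)V²/2g = 0.9048 m
Pipe 2: V = 4.157 m/s, Re = 1.38×10^6, ε/D = 1.23×10^-4, f = 0.01353, h_2 = f(L/D)V²/2g = 51.17 m
Series → Q common, losses add: H = Σh = 52.08 m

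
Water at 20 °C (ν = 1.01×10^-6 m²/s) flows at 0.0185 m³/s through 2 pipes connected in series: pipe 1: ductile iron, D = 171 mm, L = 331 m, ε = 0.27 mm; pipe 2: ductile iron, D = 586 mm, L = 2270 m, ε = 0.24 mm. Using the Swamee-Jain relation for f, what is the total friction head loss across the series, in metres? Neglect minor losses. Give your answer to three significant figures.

Pipe 1: V = 0.8055 m/s, Re = 1.36×10^5, ε/D = 0.00158, f = 0.02369, h_1 = f(L/D)V²/2g = 1.516 m
Pipe 2: V = 0.06859 m/s, Re = 3.98×10^4, ε/D = 4.10×10^-4, f = 0.02326, h_2 = f(L/D)V²/2g = 0.02161 m
Series → Q common, losses add: H = Σh = 1.538 m

H ≈ 1.54 m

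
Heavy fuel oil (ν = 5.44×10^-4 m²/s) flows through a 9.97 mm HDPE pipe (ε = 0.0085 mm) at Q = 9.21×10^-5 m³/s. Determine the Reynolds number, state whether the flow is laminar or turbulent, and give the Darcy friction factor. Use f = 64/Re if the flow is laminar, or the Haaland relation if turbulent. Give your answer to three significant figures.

Re ≈ 21.6; laminar; f = 64/Re ≈ 2.96

V = 4Q/(πD²) = 1.180 m/s
Re = VD/ν = 1.180·0.00997/5.44×10^-4 = 21.6
Re < 2300 → laminar → f = 64/Re = 2.960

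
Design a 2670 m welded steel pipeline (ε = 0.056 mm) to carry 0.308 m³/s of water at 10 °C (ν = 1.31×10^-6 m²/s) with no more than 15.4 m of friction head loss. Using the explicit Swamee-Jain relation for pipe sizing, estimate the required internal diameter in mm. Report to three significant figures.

D ≈ 460 mm

Swamee-Jain (Type III): D = 0.66·[ε^1.25·(LQ²/(gh_f))^4.75 + ν·Q^9.4·(L/(gh_f))^5.2]^0.04
LQ²/(gh_f) = 1.677; L/(gh_f) = 17.67
Term 1 = ε^1.25·(…)^4.75 = 5.64×10^-5; Term 2 = ν·Q^9.4·(…)^5.2 = 6.25×10^-5
D = 0.66·(5.64×10^-5 + 6.25×10^-5)^0.04 = 0.4598 m = 460 mm
Check: V = 1.86 m/s, Re = 6.51×10^5, f = 0.01433, h_f = 14.6 m ≈ 15.4 m ✓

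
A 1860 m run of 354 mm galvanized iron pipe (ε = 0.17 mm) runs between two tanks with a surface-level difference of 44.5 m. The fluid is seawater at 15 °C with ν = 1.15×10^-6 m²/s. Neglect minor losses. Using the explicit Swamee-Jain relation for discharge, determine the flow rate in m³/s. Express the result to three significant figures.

Q ≈ 0.307 m³/s

Swamee-Jain (Type II): Q = -0.965·√(gD⁵h_f/L)·ln[ε/(3.7D) + √(3.17ν²L/(gD³h_f))]
√(gD⁵h_f/L) = √(9.81·0.354⁵·44.5/1860) = 0.03612
ε/(3.7D) = 1.30×10^-4; √(3.17ν²L/(gD³h_f)) = 2.01×10^-5
Q = -0.965·0.03612·ln(1.499×10^-4) = 0.3069 m³/s
Check: V = 3.12 m/s, Re = 9.60×10^5, f = 0.01719, h_f = 44.8 m ≈ 44.5 m ✓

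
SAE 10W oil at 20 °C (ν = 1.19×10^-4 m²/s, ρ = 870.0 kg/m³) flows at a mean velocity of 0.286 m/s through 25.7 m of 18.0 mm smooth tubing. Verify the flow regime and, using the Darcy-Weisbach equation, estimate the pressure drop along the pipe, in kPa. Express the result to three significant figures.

Re = VD/ν = 0.286·0.01800/1.19×10^-4 = 43.3 → laminar (Re < 2300)
f = 64/Re = 1.479
h_f = f(L/D)V²/(2g) = 1.479·(25.7/0.01800)·0.286²/(2·9.81) = 8.806 m
Δp = ρg·h_f = 870.0·9.81·8.806 = 75.16 kPa

Δp ≈ 75.2 kPa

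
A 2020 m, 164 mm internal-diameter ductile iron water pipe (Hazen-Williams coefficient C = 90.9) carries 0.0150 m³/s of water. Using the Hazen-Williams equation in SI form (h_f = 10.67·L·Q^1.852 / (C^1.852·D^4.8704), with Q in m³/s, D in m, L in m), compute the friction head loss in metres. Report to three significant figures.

h_f = 10.67·2020·0.0150^1.852 / (90.9^1.852·0.164^4.8704) = 14.20 m

h_f ≈ 14.2 m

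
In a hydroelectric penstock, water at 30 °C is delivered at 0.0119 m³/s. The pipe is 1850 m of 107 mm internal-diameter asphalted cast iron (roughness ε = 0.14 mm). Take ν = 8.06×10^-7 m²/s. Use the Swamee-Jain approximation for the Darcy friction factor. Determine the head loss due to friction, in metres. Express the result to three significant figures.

V = 4Q/(πD²) = 4·0.0119/(π·0.107²) = 1.323 m/s
Re = VD/ν = 1.323·0.107/8.06×10^-7 = 1.76×10^5 → turbulent
ε/D = 0.14/107 = 0.00131
Swamee-Jain: f = 0.02248
h_f = f(L/D)V²/(2g) = 0.02248·(1850/0.107)·1.323²/(2·9.81) = 34.70 m

h_f ≈ 34.7 m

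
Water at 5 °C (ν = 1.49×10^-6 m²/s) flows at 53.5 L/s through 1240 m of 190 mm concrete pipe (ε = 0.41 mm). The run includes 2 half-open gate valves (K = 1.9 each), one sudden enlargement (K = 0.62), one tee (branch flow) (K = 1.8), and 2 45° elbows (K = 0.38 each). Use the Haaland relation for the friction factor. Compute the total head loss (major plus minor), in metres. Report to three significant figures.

V = 4Q/(πD²) = 1.887 m/s; V²/2g = 0.1815 m
Re = 2.41×10^5, ε/D = 0.00216 → f = 0.02457 (Haaland)
Major: h_f = f(L/D)·V²/2g = 0.02457·6526·0.1815 = 29.10 m
Minor: ΣK = 6.98; h_m = ΣK·V²/2g = 1.267 m
Total H_L = 29.10 + 1.267 = 30.37 m

H_L ≈ 30.4 m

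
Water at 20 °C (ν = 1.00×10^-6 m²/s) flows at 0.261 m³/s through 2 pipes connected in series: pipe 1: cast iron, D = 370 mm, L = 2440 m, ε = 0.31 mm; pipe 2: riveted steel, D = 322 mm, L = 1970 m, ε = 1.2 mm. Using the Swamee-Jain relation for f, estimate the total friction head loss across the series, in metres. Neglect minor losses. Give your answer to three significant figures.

Pipe 1: V = 2.427 m/s, Re = 8.98×10^5, ε/D = 8.38×10^-4, f = 0.01930, h_1 = f(L/D)V²/2g = 38.22 m
Pipe 2: V = 3.205 m/s, Re = 1.03×10^6, ε/D = 0.00373, f = 0.02801, h_2 = f(L/D)V²/2g = 89.73 m
Series → Q common, losses add: H = Σh = 128.0 m

H ≈ 128 m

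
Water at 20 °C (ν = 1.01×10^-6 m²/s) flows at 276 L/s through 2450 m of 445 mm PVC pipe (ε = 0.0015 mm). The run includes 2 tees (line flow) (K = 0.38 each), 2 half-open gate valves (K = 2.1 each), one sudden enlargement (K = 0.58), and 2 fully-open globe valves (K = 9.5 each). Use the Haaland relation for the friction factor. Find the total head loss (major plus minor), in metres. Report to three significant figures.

V = 4Q/(πD²) = 1.775 m/s; V²/2g = 0.1605 m
Re = 7.82×10^5, ε/D = 3.37×10^-6 → f = 0.01213 (Haaland)
Major: h_f = f(L/D)·V²/2g = 0.01213·5506·0.1605 = 10.72 m
Minor: ΣK = 24.5; h_m = ΣK·V²/2g = 3.939 m
Total H_L = 10.72 + 3.939 = 14.66 m

H_L ≈ 14.7 m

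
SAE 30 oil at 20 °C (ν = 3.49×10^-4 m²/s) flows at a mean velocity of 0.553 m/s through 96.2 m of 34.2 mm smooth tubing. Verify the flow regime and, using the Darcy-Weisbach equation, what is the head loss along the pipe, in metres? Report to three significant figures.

Re = VD/ν = 0.553·0.03420/3.49×10^-4 = 54.2 → laminar (Re < 2300)
f = 64/Re = 1.181
h_f = f(L/D)V²/(2g) = 1.181·(96.2/0.03420)·0.553²/(2·9.81) = 51.78 m

h_f ≈ 51.8 m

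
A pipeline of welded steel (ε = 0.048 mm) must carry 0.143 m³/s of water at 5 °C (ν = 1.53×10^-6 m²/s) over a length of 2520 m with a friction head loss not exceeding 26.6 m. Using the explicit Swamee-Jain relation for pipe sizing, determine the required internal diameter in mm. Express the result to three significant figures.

Swamee-Jain (Type III): D = 0.66·[ε^1.25·(LQ²/(gh_f))^4.75 + ν·Q^9.4·(L/(gh_f))^5.2]^0.04
LQ²/(gh_f) = 0.1975; L/(gh_f) = 9.657
Term 1 = ε^1.25·(…)^4.75 = 1.80×10^-9; Term 2 = ν·Q^9.4·(…)^5.2 = 2.32×10^-9
D = 0.66·(1.80×10^-9 + 2.32×10^-9)^0.04 = 0.3049 m = 305 mm
Check: V = 1.96 m/s, Re = 3.90×10^5, f = 0.01548, h_f = 25.0 m ≈ 26.6 m ✓

D ≈ 305 mm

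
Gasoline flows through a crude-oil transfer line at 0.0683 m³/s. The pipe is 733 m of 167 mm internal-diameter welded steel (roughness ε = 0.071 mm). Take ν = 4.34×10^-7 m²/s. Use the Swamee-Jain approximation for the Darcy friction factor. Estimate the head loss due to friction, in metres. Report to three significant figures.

h_f ≈ 36.3 m

V = 4Q/(πD²) = 4·0.0683/(π·0.167²) = 3.118 m/s
Re = VD/ν = 3.118·0.167/4.34×10^-7 = 1.20×10^6 → turbulent
ε/D = 0.071/167 = 4.25×10^-4
Swamee-Jain: f = 0.01668
h_f = f(L/D)V²/(2g) = 0.01668·(733/0.167)·3.118²/(2·9.81) = 36.27 m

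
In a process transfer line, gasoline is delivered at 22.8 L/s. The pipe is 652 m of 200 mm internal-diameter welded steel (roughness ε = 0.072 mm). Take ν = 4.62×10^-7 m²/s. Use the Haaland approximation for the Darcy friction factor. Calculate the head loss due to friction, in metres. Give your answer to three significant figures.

V = 4Q/(πD²) = 4·0.0228/(π·0.200²) = 0.7257 m/s
Re = VD/ν = 0.7257·0.200/4.62×10^-7 = 3.14×10^5 → turbulent
ε/D = 0.072/200 = 3.60×10^-4
Haaland: f = 0.01715
h_f = f(L/D)V²/(2g) = 0.01715·(652/0.200)·0.7257²/(2·9.81) = 1.501 m

h_f ≈ 1.50 m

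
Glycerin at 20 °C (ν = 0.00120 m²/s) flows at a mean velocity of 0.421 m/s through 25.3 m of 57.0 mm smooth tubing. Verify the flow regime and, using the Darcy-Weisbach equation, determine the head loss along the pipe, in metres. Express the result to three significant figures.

h_f ≈ 12.8 m

Re = VD/ν = 0.421·0.05700/0.00120 = 20.0 → laminar (Re < 2300)
f = 64/Re = 3.200
h_f = f(L/D)V²/(2g) = 3.200·(25.3/0.05700)·0.421²/(2·9.81) = 12.83 m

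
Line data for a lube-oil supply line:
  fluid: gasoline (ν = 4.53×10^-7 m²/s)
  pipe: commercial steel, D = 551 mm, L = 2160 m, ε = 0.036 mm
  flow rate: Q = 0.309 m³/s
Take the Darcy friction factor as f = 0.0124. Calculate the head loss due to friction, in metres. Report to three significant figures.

h_f ≈ 4.16 m

V = 4Q/(πD²) = 4·0.309/(π·0.551²) = 1.296 m/s
h_f = f(L/D)V²/(2g) = 0.01240·(2160/0.551)·1.296²/(2·9.81) = 4.161 m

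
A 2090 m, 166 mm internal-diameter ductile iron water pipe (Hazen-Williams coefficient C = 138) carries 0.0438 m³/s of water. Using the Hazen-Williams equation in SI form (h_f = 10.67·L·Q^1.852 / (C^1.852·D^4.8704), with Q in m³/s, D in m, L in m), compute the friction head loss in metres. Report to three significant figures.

h_f = 10.67·2090·0.0438^1.852 / (138^1.852·0.166^4.8704) = 46.52 m

h_f ≈ 46.5 m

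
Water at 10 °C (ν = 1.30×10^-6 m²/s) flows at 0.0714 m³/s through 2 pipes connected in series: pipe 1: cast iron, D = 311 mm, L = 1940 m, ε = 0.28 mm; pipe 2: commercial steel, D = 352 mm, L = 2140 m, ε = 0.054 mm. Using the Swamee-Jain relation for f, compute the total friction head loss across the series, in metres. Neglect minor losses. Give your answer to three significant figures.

Pipe 1: V = 0.9399 m/s, Re = 2.25×10^5, ε/D = 9.00×10^-4, f = 0.02064, h_1 = f(L/D)V²/2g = 5.797 m
Pipe 2: V = 0.7337 m/s, Re = 1.99×10^5, ε/D = 1.53×10^-4, f = 0.01681, h_2 = f(L/D)V²/2g = 2.805 m
Series → Q common, losses add: H = Σh = 8.602 m

H ≈ 8.60 m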